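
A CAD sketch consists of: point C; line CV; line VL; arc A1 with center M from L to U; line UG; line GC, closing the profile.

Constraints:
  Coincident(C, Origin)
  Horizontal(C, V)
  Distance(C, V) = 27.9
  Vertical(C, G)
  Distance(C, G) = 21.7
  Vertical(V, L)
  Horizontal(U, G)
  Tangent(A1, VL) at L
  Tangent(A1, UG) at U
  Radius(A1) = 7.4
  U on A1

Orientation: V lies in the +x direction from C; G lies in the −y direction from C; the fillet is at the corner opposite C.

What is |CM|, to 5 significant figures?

24.995

C is at the origin; C and V share the same y with |CV| = 27.9 and V on the +x side, so V = (27.900, 0.0000). CG is vertical with |CG| = 21.7 and G on the −y side, so G = (0.0000, -21.700). The virtual corner opposite C is at (27.900, -21.700). Since A1 is tangent to VL there, ML ⟂ VL and A1 meets UG tangentially, so MU is at right angles to UG, with radius 7.4, so the center M sits 7.4 in from both sides at M = (20.500, -14.300). Then |CM| = |M − C| = 24.995.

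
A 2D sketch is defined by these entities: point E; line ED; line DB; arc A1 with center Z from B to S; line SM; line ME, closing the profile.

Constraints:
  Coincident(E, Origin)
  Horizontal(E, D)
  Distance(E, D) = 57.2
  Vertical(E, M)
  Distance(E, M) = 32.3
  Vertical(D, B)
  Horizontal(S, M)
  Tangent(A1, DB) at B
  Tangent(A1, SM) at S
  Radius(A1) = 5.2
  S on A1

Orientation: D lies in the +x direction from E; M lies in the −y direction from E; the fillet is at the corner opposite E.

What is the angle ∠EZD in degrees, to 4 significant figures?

73.34°

E and M share the same x with |EM| = 32.3 and M on the −y side, so M = (0.000, -32.30). The virtual corner opposite E is at (57.20, -32.30). Since A1 is tangent to DB there, ZB ⟂ DB and the tangent condition forces ZS to be normal to SM, with radius 5.2, so the center Z sits 5.2 in from both sides at Z = (52.00, -27.10). Then cos ∠EZD = ZE·ZD / (|ZE||ZD|), giving 73.34°.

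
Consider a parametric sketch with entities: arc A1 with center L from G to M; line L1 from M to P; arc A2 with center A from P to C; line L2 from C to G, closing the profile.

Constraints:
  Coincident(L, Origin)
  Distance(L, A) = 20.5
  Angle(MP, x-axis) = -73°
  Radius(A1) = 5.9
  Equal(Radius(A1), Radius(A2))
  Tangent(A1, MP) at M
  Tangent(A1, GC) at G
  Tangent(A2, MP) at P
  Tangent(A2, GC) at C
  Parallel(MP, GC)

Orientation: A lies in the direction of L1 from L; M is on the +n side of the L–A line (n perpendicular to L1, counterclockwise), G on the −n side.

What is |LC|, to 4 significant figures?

21.33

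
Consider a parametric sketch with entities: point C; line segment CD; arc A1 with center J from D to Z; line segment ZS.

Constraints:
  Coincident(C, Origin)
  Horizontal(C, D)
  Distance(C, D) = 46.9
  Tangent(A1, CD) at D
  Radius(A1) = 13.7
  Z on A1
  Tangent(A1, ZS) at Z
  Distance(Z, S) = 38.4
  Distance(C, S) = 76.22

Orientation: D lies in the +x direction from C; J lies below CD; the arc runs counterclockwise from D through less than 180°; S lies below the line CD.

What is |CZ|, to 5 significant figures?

40.528

C is at the origin; CD is horizontal with |CD| = 46.9 and D on the +x side, so D = (46.900, 0.0000). A1 meets CD tangentially, so JD is at right angles to CD, so J = D + (0, -13.7) = (46.900, -13.700). Since JZ ⟂ ZS (tangency), |JS| = √(13.7² + 38.4²) = 40.771 regardless of where Z sits on A1. So S lies on both circle(C, 76.22) and circle(J, 40.771); the below-CD intersection is S = (53.932, -53.860). Z is the foot of the tangent from S: Z = (34.984, -20.460).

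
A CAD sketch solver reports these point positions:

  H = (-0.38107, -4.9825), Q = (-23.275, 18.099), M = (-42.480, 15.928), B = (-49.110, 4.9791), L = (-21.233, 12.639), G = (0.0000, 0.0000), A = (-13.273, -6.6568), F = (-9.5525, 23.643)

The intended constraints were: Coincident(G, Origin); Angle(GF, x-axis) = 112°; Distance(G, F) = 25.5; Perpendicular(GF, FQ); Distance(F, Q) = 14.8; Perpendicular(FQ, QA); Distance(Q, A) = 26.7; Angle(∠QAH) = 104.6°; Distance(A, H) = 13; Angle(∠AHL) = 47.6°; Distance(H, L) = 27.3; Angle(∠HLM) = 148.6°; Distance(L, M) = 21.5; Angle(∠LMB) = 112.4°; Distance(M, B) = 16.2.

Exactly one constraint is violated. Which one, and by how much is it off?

Distance(M, B) = 16.2 — off by 3.40.

G = (0.00, 0.00) ✓; GF at 112.0° ✓; |GF| = 25.50 ✓; ∠(GF, FQ) = 90.00° ✓; |FQ| = 14.80 ✓; ∠(FQ, QA) = 90.00° ✓; |QA| = 26.70 ✓; ∠QAH = 104.6° ✓; |AH| = 13.00 ✓; ∠AHL = 47.60° ✓; |HL| = 27.30 ✓; ∠HLM = 148.6° ✓; |LM| = 21.50 ✓; ∠LMB = 112.4° ✓; |MB| = 12.80 ✗.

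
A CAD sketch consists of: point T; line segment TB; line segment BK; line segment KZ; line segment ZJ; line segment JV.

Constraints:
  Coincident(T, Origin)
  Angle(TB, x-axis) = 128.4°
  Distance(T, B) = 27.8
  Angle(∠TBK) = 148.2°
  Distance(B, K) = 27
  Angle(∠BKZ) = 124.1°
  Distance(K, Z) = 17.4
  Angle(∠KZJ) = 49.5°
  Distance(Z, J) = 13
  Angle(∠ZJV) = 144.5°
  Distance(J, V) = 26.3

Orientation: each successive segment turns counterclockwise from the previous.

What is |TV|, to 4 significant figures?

33.89

∠KZJ = 49.5° gives ZJ at -13.40° from the x-axis; with |ZJ| = 13.0, J = (-44.08, 17.67). ∠ZJV = 144.5° gives JV at 22.10° from the x-axis; with |JV| = 26.3, V = (-19.72, 27.56). Then |TV| = |V − T| = 33.89.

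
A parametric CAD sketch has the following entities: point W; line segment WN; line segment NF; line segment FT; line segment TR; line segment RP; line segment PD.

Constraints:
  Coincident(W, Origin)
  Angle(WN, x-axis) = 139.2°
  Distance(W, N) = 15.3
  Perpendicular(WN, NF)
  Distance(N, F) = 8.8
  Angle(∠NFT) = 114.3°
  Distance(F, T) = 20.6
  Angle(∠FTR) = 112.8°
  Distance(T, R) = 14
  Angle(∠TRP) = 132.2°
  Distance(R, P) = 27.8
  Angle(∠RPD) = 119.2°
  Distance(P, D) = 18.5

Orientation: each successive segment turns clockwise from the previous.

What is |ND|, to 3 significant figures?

31.4

W is at the origin; WN runs at 139.2° with length 15.3, so N = (-11.6, 10.0). WN is perpendicular to NF, so NF runs at 49.2°; with |NF| = 8.8, F = (-5.83, 16.7). ∠NFT = 114.3° gives FT at -16.5° from the x-axis; with |FT| = 20.6, T = (13.9, 10.8). ∠FTR = 112.8° gives TR at -83.7° from the x-axis; with |TR| = 14.0, R = (15.5, -3.11). ∠TRP = 132.2° gives RP at -132° from the x-axis; with |RP| = 27.8, P = (-2.96, -23.9). ∠RPD = 119.2° gives PD at 168° from the x-axis; with |PD| = 18.5, D = (-21.0, -20.0). Then |ND| = |D − N| = 31.4.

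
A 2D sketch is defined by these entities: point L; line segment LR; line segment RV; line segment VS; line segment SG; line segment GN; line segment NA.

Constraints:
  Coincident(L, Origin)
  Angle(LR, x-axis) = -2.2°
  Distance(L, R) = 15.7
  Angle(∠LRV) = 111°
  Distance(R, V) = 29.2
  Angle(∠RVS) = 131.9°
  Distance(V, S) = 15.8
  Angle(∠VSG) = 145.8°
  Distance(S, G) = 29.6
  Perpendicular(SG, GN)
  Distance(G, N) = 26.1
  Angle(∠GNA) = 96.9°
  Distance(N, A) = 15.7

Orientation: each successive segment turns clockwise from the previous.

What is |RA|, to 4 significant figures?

32.52

L is at the origin; LR runs at -2.2° with length 15.7, so R = (15.69, -0.6027). ∠LRV = 111.0° gives RV at -71.20° from the x-axis; with |RV| = 29.2, V = (25.10, -28.24). ∠RVS = 131.9° gives VS at -119.3° from the x-axis; with |VS| = 15.8, S = (17.37, -42.02). ∠VSG = 145.8° gives SG at -153.5° from the x-axis; with |SG| = 29.6, G = (-9.124, -55.23). The perpendicularity gives GN at right angles to SG, so GN runs at 116.5°; with |GN| = 26.1, N = (-20.77, -31.87). ∠GNA = 96.9° gives NA at 33.40° from the x-axis; with |NA| = 15.7, A = (-7.662, -23.23). Then |RA| = |A − R| = 32.52.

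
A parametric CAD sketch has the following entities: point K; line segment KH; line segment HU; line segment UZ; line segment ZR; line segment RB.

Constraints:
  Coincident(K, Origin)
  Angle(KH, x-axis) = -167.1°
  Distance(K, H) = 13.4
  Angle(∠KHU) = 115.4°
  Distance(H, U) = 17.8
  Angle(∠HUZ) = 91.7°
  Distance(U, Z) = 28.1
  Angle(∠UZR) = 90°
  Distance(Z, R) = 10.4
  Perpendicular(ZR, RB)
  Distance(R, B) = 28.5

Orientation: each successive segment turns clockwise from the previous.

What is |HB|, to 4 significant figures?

7.393

K is at the origin; KH runs at -167.1° with length 13.4, so H = (-13.06, -2.992). ∠KHU = 115.4° gives HU at 128.3° from the x-axis; with |HU| = 17.8, U = (-24.09, 10.98). ∠HUZ = 91.7° gives UZ at 40.00° from the x-axis; with |UZ| = 28.1, Z = (-2.568, 29.04). ∠UZR = 90.0° gives ZR at -50.00° from the x-axis; with |ZR| = 10.4, R = (4.117, 21.07). ZR ⟂ RB, so RB runs at -140.0°; with |RB| = 28.5, B = (-17.72, 2.753). Then |HB| = |B − H| = 7.393.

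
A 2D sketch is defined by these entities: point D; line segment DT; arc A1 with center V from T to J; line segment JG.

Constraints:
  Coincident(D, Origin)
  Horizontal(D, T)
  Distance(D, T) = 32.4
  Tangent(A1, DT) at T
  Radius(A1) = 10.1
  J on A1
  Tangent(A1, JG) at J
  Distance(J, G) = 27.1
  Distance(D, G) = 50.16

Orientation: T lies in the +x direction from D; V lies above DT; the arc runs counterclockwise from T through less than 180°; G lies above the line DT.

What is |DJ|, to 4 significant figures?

44.01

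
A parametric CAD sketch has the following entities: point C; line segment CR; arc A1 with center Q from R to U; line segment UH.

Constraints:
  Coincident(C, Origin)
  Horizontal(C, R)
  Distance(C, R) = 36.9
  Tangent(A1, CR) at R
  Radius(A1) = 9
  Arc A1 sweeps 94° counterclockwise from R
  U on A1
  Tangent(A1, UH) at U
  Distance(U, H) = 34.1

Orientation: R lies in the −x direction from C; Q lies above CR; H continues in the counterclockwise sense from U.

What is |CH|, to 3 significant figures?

53.1

On A1, R sits at bearing -90° from Q; a 94° counterclockwise sweep puts U at bearing 4°, so U = Q + 9.0·(cos 4°, sin 4°) = (-27.9, 9.63). Since A1 is tangent to UH there, QU ⟂ UH, so UH runs along (−sin 4°, cos 4°); with |UH| = 34.1, H = (-30.3, 43.6). Then |CH| = |H − C| = 53.1.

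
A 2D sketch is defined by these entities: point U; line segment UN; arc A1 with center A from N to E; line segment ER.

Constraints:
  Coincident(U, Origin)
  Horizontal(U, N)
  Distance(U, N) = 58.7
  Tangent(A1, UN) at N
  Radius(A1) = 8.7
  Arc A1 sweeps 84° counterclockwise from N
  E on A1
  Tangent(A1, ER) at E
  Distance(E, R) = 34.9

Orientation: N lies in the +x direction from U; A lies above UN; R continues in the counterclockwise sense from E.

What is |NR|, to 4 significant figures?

44.24

U is at the origin; U and N share the same y with |UN| = 58.7 and N on the +x side, so N = (58.70, 0.000). Tangency of A1 to UN means the radius AN is perpendicular to UN, so A = N + (0, 8.7) = (58.70, 8.700). On A1, N sits at bearing -90° from A; an 84° counterclockwise sweep puts E at bearing -6°, so E = A + 8.7·(cos -6°, sin -6°) = (67.35, 7.791). A1 meets ER tangentially, so AE is at right angles to ER, so ER runs along (−sin -6°, cos -6°); with |ER| = 34.9, R = (71.00, 42.50). Then |NR| = |R − N| = 44.24.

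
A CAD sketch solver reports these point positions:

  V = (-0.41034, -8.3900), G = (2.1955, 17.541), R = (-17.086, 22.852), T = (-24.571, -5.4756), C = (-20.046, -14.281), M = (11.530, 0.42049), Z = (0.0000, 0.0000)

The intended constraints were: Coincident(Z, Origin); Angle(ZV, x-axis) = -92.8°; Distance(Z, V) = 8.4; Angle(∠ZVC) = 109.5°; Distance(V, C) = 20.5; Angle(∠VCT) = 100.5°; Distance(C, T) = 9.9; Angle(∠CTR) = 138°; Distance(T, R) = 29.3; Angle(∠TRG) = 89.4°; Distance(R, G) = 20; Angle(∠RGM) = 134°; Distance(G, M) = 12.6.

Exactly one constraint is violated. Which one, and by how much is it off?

Distance(G, M) = 12.6 — off by 6.90.

Z = (0.00, 0.00) ✓; ZV at -92.80° ✓; |ZV| = 8.400 ✓; ∠ZVC = 109.5° ✓; |VC| = 20.50 ✓; ∠VCT = 100.5° ✓; |CT| = 9.900 ✓; ∠CTR = 138.0° ✓; |TR| = 29.30 ✓; ∠TRG = 89.40° ✓; |RG| = 20.00 ✓; ∠RGM = 134.0° ✓; |GM| = 19.50 ✗.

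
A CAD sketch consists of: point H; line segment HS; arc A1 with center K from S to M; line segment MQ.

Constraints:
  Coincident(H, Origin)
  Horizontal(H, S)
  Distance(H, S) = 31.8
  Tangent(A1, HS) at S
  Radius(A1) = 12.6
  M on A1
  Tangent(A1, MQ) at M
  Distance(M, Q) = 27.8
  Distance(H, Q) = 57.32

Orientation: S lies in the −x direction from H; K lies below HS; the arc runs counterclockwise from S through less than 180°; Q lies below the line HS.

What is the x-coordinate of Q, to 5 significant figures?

-38.629

Checks: |KM| = 12.60 ✓; ∠(KM, MQ) = 90.00° ✓; |MQ| = 27.80 ✓; |HQ| = 57.32 ✓.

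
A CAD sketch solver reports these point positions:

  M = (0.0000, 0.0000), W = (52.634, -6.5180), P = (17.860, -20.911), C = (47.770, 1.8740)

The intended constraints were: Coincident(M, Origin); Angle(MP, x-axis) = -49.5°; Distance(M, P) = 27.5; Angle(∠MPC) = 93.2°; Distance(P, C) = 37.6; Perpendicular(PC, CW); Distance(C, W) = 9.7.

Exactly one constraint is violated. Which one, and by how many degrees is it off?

Perpendicular(PC, CW) — off by 7.20°.

M = (0.00, 0.00) ✓; MP at -49.50° ✓; |MP| = 27.50 ✓; ∠MPC = 93.20° ✓; |PC| = 37.60 ✓; ∠(PC, CW) = 97.20° ✗; |CW| = 9.700 ✓.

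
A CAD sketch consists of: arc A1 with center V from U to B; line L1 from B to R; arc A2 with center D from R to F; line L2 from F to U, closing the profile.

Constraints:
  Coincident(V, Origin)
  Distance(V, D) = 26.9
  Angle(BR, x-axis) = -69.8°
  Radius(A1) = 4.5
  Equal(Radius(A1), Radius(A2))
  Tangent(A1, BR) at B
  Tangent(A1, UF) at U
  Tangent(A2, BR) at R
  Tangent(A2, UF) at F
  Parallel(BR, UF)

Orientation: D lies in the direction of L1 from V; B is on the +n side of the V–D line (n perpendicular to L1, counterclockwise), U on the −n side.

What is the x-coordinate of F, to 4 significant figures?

5.065

The slot axis is L1's direction at -69.8°, so u = (cos -69.8°, sin -69.8°) = (0.3453, -0.9385) and n = (−sin -69.8°, cos -69.8°) = (0.9385, 0.3453). V is at the origin and D lies 26.9 along u from V, so D = 26.9·u = (9.289, -25.25). Tangency of A1 to both parallel lines with radius 4.5 puts B and U at V ± 4.5·n: B = (4.223, 1.554), U = (-4.223, -1.554). Equal radii place R and F the same way about D: R = D + 4.5·n = (13.51, -23.69), F = D − 4.5·n = (5.065, -26.80). So F.x = 5.065.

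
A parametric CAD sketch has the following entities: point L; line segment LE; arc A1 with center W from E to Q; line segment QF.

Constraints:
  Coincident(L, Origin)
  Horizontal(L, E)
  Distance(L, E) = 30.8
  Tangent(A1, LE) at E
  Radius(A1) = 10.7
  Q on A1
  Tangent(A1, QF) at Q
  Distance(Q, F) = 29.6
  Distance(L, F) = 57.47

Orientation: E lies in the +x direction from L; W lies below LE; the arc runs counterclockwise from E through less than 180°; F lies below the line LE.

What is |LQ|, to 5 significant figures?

28.306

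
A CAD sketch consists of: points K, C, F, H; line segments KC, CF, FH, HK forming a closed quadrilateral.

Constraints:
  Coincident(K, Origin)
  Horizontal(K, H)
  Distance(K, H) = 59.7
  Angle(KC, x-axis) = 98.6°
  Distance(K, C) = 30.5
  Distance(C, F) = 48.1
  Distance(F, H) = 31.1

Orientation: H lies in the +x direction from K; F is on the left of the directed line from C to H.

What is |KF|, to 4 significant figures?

50.84

K is at the origin; KH is horizontal with |KH| = 59.7 and H in +x, so H = (59.7, 0). KC runs at 98.6° with |KC| = 30.5, so C = (-4.561, 30.16). F is determined by |CF| = 48.1 and |FH| = 31.1 together: it lies at the intersection of circle(C, 48.1) and circle(H, 31.1). With |CH| = 70.99, the foot of the radical line on CH is 44.98 from C and the perpendicular offset is √(48.1² − 44.98²) = 17.05. Taking the left-of-CH solution: F = (43.40, 26.49).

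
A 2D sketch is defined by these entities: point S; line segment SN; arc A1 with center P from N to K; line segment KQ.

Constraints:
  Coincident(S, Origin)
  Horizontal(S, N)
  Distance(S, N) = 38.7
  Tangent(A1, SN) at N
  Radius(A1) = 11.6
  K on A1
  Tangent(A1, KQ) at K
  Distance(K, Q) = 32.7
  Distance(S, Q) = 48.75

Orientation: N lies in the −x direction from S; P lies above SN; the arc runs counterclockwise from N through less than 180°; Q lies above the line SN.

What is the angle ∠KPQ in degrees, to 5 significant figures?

70.468°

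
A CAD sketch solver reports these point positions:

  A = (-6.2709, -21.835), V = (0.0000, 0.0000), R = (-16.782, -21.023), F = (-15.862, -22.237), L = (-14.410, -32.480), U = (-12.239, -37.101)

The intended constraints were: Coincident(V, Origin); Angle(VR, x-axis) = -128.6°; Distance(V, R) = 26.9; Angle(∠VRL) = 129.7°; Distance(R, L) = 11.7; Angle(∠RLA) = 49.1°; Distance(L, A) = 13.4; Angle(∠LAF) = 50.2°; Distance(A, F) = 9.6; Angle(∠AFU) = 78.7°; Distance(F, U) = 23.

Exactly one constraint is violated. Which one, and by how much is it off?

Distance(F, U) = 23 — off by 7.70.

V = (0.00, 0.00) ✓; VR at -128.6° ✓; |VR| = 26.90 ✓; ∠VRL = 129.7° ✓; |RL| = 11.70 ✓; ∠RLA = 49.10° ✓; |LA| = 13.40 ✓; ∠LAF = 50.20° ✓; |AF| = 9.600 ✓; ∠AFU = 78.70° ✓; |FU| = 15.30 ✗.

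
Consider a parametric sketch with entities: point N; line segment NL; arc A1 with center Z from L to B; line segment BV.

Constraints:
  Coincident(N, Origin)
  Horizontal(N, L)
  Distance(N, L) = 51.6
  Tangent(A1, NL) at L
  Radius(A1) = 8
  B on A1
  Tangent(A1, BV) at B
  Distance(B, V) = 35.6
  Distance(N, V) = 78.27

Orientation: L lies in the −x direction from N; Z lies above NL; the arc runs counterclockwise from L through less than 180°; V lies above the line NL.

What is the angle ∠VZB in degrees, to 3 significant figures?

77.3°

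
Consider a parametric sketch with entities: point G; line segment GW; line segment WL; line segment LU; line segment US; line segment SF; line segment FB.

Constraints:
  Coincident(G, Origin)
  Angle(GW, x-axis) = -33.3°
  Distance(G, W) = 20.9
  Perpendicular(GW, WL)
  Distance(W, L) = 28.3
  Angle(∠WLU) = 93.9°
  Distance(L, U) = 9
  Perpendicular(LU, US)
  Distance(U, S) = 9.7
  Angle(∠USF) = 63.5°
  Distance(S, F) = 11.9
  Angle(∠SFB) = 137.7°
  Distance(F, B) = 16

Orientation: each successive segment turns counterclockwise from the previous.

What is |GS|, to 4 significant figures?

22.29

G is at the origin; GW runs at -33.3° with length 20.9, so W = (17.47, -11.47). The perpendicularity gives WL at right angles to GW, so WL runs at 56.70°; with |WL| = 28.3, L = (33.01, 12.18). ∠WLU = 93.9° gives LU at 142.8° from the x-axis; with |LU| = 9.0, U = (25.84, 17.62). The perpendicularity gives US at right angles to LU, so US runs at -127.2°; with |US| = 9.7, S = (19.97, 9.894). Then |GS| = |S − G| = 22.29.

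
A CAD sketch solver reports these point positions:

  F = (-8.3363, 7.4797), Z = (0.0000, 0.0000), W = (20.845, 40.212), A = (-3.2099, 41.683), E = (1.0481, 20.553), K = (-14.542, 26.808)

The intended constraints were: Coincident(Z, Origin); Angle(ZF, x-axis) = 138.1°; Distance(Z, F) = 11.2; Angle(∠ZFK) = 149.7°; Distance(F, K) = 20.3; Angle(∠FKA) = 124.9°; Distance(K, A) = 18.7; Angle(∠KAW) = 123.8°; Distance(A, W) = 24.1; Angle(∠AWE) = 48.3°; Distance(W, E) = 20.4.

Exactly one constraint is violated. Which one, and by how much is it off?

Distance(W, E) = 20.4 — off by 7.50.

Z = (0.00, 0.00) ✓; ZF at 138.1° ✓; |ZF| = 11.20 ✓; ∠ZFK = 149.7° ✓; |FK| = 20.30 ✓; ∠FKA = 124.9° ✓; |KA| = 18.70 ✓; ∠KAW = 123.8° ✓; |AW| = 24.10 ✓; ∠AWE = 48.30° ✓; |WE| = 27.90 ✗.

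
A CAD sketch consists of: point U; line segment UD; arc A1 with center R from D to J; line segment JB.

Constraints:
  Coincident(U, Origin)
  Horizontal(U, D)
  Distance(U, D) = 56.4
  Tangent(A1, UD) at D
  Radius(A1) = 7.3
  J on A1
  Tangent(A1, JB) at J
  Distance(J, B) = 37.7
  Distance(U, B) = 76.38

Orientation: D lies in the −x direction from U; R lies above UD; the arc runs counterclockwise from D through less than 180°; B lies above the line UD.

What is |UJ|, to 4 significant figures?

50.40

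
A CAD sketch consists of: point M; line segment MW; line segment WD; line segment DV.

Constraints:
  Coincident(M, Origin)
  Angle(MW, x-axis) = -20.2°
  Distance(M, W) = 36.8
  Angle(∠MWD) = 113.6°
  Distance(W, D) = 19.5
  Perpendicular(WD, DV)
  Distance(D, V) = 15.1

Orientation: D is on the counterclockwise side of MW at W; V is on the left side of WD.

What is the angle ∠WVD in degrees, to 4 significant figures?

52.25°

M is at the origin; MW runs at -20.2° with length 36.8, so W = 36.8·(cos -20.2°, sin -20.2°) = (34.54, -12.71). ∠MWD = 113.6°, so WD runs at -20.2° + (180° − 113.6°) = 46.20° from the x-axis; with |WD| = 19.5, D = W + 19.5·(cos 46.20°, sin 46.20°) = (48.03, 1.367). WD ⟂ DV; with |DV| = 15.1 on the left of WD, V = D + 15.1·(-0.7218, 0.6921) = (37.13, 11.82). Then cos ∠WVD = VW·VD / (|VW||VD|), giving 52.25°.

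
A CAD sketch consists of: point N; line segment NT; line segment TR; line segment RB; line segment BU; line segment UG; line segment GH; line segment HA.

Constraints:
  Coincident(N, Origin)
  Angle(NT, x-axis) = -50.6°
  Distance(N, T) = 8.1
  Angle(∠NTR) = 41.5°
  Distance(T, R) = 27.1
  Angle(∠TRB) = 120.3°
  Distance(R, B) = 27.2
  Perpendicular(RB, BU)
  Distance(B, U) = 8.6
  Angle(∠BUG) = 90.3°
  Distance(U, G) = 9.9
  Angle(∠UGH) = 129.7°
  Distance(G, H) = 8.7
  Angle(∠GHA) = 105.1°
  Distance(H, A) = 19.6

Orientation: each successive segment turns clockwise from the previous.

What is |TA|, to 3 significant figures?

52.4

∠UGH = 129.7° gives GH at -119° from the x-axis; with |GH| = 8.7, H = (-24.0, 9.66). ∠GHA = 105.1° gives HA at 166° from the x-axis; with |HA| = 19.6, A = (-43.0, 14.3). Then |TA| = |A − T| = 52.4.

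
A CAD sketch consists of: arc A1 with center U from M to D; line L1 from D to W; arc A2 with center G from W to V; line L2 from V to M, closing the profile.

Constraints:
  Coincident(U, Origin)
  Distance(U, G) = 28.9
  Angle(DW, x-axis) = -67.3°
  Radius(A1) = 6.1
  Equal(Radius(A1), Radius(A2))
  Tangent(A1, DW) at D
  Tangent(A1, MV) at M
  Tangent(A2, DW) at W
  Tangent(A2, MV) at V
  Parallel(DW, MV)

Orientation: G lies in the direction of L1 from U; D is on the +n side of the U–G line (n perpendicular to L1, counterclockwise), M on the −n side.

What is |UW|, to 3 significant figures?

29.5

Tangency of A1 to both parallel lines with radius 6.1 puts D and M at U ± 6.1·n: D = (5.63, 2.35), M = (-5.63, -2.35). Equal radii place W and V the same way about G: W = G + 6.1·n = (16.8, -24.3), V = G − 6.1·n = (5.53, -29.0). Then |UW| = |W − U| = 29.5.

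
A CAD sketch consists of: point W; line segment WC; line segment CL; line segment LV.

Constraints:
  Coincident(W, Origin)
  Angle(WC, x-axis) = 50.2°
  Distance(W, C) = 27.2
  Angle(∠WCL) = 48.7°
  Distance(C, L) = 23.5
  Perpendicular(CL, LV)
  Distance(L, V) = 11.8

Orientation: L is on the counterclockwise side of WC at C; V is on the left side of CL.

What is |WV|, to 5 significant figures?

10.263

W is at the origin; WC runs at 50.2° with length 27.2, so C = 27.2·(cos 50.2°, sin 50.2°) = (17.411, 20.897). ∠WCL = 48.7°, so CL runs at 50.2° + (180° − 48.7°) = 181.50° from the x-axis; with |CL| = 23.5, L = C + 23.5·(cos 181.50°, sin 181.50°) = (-6.0810, 20.282). The perpendicularity gives LV at right angles to CL; with |LV| = 11.8 on the left of CL, V = L + 11.8·(0.026177, -0.99966) = (-5.7721, 8.4862). Then |WV| = |V − W| = 10.263.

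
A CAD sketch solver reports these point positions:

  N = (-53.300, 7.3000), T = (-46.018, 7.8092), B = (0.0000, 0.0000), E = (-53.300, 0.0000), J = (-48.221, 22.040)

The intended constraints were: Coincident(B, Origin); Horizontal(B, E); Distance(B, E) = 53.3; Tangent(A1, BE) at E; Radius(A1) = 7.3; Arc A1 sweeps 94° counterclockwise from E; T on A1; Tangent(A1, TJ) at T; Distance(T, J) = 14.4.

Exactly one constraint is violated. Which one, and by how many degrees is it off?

Tangent(A1, TJ) at T — off by 4.80°.

B = (0.00, 0.00) ✓; B.y = 0.00, E.y = 0.00 ✓; |BE| = 53.30 ✓; ∠(NE, EB) = 90.00° ✓; |NE| = 7.300 ✓; bearing(N→T) − bearing(N→E) = 94.00° ✓; |NT| = 7.300 ✓; ∠(NT, TJ) = 85.20° ✗; |TJ| = 14.40 ✓.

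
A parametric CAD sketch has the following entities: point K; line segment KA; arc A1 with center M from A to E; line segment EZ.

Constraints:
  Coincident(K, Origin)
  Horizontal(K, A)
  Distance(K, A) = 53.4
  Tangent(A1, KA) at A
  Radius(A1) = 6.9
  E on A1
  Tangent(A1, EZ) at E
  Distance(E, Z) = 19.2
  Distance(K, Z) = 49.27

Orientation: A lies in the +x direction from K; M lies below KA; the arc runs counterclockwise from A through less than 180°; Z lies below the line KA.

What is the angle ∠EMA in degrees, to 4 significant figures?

78.57°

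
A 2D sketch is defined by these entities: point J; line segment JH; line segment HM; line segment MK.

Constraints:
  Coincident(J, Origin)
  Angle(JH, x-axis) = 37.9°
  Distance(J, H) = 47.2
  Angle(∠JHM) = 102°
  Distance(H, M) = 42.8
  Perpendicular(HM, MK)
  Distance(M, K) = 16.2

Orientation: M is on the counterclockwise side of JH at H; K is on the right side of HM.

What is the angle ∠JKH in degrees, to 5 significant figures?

29.118°

J is at the origin; JH runs at 37.9° with length 47.2, so H = 47.2·(cos 37.9°, sin 37.9°) = (37.245, 28.994). ∠JHM = 102.0°, so HM runs at 37.9° + (180° − 102.0°) = 115.90° from the x-axis; with |HM| = 42.8, M = H + 42.8·(cos 115.90°, sin 115.90°) = (18.550, 67.495). HM is perpendicular to MK; with |MK| = 16.2 on the right of HM, K = M + 16.2·(0.89956, 0.43680) = (33.122, 74.572). Then cos ∠JKH = KJ·KH / (|KJ||KH|), giving 29.118°.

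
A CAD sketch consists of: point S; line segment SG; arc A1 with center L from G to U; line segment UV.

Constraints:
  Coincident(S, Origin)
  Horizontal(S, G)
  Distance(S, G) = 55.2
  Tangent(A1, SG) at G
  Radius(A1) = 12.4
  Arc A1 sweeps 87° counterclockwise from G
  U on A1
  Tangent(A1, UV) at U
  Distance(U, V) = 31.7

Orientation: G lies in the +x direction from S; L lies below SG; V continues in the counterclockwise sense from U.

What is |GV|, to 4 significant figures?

45.62

On A1, G sits at bearing 90° from L; an 87° counterclockwise sweep puts U at bearing 177°, so U = L + 12.4·(cos 177°, sin 177°) = (42.82, -11.75). The tangent condition forces LU to be normal to UV, so UV runs along (−sin 177°, cos 177°); with |UV| = 31.7, V = (41.16, -43.41). Then |GV| = |V − G| = 45.62.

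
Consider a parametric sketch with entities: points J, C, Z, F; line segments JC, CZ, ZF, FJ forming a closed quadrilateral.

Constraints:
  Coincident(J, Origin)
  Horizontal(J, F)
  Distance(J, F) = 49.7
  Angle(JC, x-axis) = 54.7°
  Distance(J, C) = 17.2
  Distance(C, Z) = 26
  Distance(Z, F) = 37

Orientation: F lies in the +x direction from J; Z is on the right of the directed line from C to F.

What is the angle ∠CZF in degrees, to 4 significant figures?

82.02°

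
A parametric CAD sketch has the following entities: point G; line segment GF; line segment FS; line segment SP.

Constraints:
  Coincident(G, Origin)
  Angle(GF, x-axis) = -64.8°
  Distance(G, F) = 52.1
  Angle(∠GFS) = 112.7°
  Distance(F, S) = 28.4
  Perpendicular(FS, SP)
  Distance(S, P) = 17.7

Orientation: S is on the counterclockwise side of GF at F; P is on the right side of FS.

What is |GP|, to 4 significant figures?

81.72

G is at the origin; GF runs at -64.8° with length 52.1, so F = 52.1·(cos -64.8°, sin -64.8°) = (22.18, -47.14). ∠GFS = 112.7°, so FS runs at -64.8° + (180° − 112.7°) = 2.500° from the x-axis; with |FS| = 28.4, S = F + 28.4·(cos 2.500°, sin 2.500°) = (50.56, -45.90). FS is perpendicular to SP; with |SP| = 17.7 on the right of FS, P = S + 17.7·(0.04362, -0.9990) = (51.33, -63.59). Then |GP| = |P − G| = 81.72.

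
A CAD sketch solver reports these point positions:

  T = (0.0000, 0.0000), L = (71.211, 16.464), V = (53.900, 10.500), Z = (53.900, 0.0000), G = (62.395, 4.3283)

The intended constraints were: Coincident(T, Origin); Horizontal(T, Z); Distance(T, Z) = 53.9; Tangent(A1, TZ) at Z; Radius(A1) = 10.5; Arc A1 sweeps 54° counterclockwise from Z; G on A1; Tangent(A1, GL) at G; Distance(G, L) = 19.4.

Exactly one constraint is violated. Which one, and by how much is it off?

Distance(G, L) = 19.4 — off by 4.40.

T = (0.00, 0.00) ✓; T.y = 0.00, Z.y = 0.00 ✓; |TZ| = 53.90 ✓; ∠(VZ, ZT) = 90.00° ✓; |VZ| = 10.50 ✓; bearing(V→G) − bearing(V→Z) = 54.00° ✓; |VG| = 10.50 ✓; ∠(VG, GL) = 90.00° ✓; |GL| = 15.00 ✗.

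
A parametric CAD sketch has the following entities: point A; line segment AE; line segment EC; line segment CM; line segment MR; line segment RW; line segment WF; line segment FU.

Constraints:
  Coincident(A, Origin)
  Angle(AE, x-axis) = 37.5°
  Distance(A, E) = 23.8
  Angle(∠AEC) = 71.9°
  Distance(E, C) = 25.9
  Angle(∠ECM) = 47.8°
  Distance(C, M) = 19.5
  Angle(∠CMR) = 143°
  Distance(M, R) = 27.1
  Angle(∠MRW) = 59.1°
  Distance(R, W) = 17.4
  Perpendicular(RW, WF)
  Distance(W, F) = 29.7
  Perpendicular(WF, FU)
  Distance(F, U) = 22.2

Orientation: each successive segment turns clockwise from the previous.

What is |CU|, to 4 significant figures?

36.80

A is at the origin; AE runs at 37.5° with length 23.8, so E = (18.88, 14.49). ∠AEC = 71.9° gives EC at -70.60° from the x-axis; with |EC| = 25.9, C = (27.48, -9.941). ∠ECM = 47.8° gives CM at 157.2° from the x-axis; with |CM| = 19.5, M = (9.508, -2.384). ∠CMR = 143.0° gives MR at 120.2° from the x-axis; with |MR| = 27.1, R = (-4.123, 21.04). ∠MRW = 59.1° gives RW at -0.7000° from the x-axis; with |RW| = 17.4, W = (13.28, 20.82). RW ⟂ WF, so WF runs at -90.70°; with |WF| = 29.7, F = (12.91, -8.873). The perpendicularity gives FU at right angles to WF, so FU runs at 179.3°; with |FU| = 22.2, U = (-9.286, -8.602). Then |CU| = |U − C| = 36.80.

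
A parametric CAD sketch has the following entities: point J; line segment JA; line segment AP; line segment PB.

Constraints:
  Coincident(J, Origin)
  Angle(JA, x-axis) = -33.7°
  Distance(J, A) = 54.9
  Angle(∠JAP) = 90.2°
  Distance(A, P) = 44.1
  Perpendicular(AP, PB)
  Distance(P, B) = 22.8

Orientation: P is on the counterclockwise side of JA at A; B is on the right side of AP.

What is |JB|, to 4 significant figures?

89.44

J is at the origin; JA runs at -33.7° with length 54.9, so A = 54.9·(cos -33.7°, sin -33.7°) = (45.67, -30.46). ∠JAP = 90.2°, so AP runs at -33.7° + (180° − 90.2°) = 56.10° from the x-axis; with |AP| = 44.1, P = A + 44.1·(cos 56.10°, sin 56.10°) = (70.27, 6.143). AP is perpendicular to PB; with |PB| = 22.8 on the right of AP, B = P + 22.8·(0.8300, -0.5577) = (89.20, -6.574). Then |JB| = |B − J| = 89.44.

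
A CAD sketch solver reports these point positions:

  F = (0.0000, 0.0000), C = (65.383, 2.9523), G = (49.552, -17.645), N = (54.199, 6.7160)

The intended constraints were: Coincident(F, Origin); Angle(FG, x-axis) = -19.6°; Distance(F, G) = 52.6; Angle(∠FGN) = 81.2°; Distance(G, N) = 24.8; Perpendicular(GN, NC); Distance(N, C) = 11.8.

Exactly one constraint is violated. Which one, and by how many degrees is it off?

Perpendicular(GN, NC) — off by 7.80°.

F = (0.00, 0.00) ✓; FG at -19.60° ✓; |FG| = 52.60 ✓; ∠FGN = 81.20° ✓; |GN| = 24.80 ✓; ∠(GN, NC) = 97.80° ✗; |NC| = 11.80 ✓.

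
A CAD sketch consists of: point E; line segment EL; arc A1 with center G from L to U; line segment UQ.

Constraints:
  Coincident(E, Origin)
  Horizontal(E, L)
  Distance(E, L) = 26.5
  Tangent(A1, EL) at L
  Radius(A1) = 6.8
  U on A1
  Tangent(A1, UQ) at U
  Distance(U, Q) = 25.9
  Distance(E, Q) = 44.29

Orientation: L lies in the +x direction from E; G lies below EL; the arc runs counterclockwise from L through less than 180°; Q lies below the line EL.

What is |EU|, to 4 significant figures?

22.09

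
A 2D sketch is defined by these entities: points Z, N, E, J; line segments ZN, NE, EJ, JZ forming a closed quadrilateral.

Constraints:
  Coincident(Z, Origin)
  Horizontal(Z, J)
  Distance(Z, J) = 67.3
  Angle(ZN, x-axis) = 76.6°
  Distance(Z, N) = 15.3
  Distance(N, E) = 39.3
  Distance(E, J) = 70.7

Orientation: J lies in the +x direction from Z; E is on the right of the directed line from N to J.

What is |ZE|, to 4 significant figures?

24.35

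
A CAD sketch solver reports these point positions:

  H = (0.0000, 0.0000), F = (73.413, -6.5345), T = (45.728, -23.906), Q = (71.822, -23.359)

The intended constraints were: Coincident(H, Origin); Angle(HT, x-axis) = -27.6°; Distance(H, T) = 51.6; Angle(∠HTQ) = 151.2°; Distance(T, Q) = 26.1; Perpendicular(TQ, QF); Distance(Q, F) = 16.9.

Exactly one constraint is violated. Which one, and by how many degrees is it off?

Perpendicular(TQ, QF) — off by 6.60°.

H = (0.00, 0.00) ✓; HT at -27.60° ✓; |HT| = 51.60 ✓; ∠HTQ = 151.2° ✓; |TQ| = 26.10 ✓; ∠(TQ, QF) = 83.40° ✗; |QF| = 16.90 ✓.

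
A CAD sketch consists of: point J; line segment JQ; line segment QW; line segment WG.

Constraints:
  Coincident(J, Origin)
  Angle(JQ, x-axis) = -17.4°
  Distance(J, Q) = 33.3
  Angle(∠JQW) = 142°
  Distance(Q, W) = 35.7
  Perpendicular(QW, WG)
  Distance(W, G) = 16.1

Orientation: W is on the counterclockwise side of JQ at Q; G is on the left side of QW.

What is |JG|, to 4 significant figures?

62.10

∠JQW = 142.0°, so QW runs at -17.4° + (180° − 142.0°) = 20.60° from the x-axis; with |QW| = 35.7, W = Q + 35.7·(cos 20.60°, sin 20.60°) = (65.19, 2.603). QW is perpendicular to WG; with |WG| = 16.1 on the left of QW, G = W + 16.1·(-0.3518, 0.9361) = (59.53, 17.67). Then |JG| = |G − J| = 62.10.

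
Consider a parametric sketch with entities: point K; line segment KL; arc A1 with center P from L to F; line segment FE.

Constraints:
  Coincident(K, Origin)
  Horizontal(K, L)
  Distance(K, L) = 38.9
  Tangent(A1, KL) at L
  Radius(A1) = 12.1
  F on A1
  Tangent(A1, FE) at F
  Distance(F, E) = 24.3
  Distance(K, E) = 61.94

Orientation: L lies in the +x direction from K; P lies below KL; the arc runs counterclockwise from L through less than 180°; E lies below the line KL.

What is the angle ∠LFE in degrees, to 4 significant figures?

110.1°

K is at the origin; KL is horizontal with |KL| = 38.9 and L on the +x side, so L = (38.90, 0.000). A1 meets KL tangentially, so PL is at right angles to KL, so P = L + (0, -12.1) = (38.90, -12.10). Since PF ⟂ FE (tangency), |PE| = √(12.1² + 24.3²) = 27.15 regardless of where F sits on A1. So E lies on both circle(K, 61.94) and circle(P, 27.15); the below-KL intersection is E = (49.66, -37.02). F is the foot of the tangent from E: F = (31.09, -21.34).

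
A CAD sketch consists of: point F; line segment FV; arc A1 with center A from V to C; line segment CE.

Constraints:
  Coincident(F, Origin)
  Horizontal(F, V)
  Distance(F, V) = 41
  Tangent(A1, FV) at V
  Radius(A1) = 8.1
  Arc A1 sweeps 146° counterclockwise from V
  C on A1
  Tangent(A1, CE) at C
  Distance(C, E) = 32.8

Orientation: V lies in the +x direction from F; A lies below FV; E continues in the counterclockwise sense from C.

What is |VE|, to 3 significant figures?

40.2

F is at the origin; FV is horizontal with |FV| = 41.0 and V on the +x side, so V = (41.0, 0.00). Tangency of A1 to FV means the radius AV is perpendicular to FV, so A = V + (0, -8.1) = (41.0, -8.10). On A1, V sits at bearing 90° from A; a 146° counterclockwise sweep puts C at bearing 236°, so C = A + 8.1·(cos 236°, sin 236°) = (36.5, -14.8). Tangency of A1 to CE means the radius AC is perpendicular to CE, so CE runs along (−sin 236°, cos 236°); with |CE| = 32.8, E = (63.7, -33.2). Then |VE| = |E − V| = 40.2.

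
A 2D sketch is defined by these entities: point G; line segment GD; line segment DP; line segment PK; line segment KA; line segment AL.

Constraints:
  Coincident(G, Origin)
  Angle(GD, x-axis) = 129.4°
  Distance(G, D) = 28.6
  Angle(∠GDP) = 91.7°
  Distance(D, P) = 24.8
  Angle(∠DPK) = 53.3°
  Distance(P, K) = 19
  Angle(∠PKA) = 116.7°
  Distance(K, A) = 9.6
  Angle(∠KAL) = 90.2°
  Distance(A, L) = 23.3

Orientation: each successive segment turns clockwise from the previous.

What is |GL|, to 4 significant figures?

38.99

G is at the origin; GD runs at 129.4° with length 28.6, so D = (-18.15, 22.10). ∠GDP = 91.7° gives DP at 41.10° from the x-axis; with |DP| = 24.8, P = (0.5351, 38.40). ∠DPK = 53.3° gives PK at -85.60° from the x-axis; with |PK| = 19.0, K = (1.993, 19.46). ∠PKA = 116.7° gives KA at -148.9° from the x-axis; with |KA| = 9.6, A = (-6.227, 14.50). ∠KAL = 90.2° gives AL at 121.3° from the x-axis; with |AL| = 23.3, L = (-18.33, 34.41). Then |GL| = |L − G| = 38.99.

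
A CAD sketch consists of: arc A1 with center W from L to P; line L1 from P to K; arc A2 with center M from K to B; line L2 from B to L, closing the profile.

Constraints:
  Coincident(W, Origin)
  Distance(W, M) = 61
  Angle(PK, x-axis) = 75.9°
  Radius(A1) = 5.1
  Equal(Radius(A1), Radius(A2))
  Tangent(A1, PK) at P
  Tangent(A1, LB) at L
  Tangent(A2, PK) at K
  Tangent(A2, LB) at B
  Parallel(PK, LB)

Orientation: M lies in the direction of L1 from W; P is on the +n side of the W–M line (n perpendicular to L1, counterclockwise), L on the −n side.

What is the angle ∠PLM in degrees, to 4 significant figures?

85.22°

The slot axis is L1's direction at 75.9°, so u = (cos 75.9°, sin 75.9°) = (0.2436, 0.9699) and n = (−sin 75.9°, cos 75.9°) = (-0.9699, 0.2436). W is at the origin and M lies 61.0 along u from W, so M = 61.0·u = (14.86, 59.16). Tangency of A1 to both parallel lines with radius 5.1 puts P and L at W ± 5.1·n: P = (-4.946, 1.242), L = (4.946, -1.242). Then cos ∠PLM = LP·LM / (|LP||LM|), giving 85.22°.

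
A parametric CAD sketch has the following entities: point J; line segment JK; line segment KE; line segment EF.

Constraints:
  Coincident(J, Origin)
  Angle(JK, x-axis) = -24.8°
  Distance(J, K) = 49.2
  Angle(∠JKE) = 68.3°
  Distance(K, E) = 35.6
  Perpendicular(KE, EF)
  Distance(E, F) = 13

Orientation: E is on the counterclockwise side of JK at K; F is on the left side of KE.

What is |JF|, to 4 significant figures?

37.06

∠JKE = 68.3°, so KE runs at -24.8° + (180° − 68.3°) = 86.90° from the x-axis; with |KE| = 35.6, E = K + 35.6·(cos 86.90°, sin 86.90°) = (46.59, 14.91). KE ⟂ EF; with |EF| = 13.0 on the left of KE, F = E + 13.0·(-0.9985, 0.05408) = (33.61, 15.61). Then |JF| = |F − J| = 37.06.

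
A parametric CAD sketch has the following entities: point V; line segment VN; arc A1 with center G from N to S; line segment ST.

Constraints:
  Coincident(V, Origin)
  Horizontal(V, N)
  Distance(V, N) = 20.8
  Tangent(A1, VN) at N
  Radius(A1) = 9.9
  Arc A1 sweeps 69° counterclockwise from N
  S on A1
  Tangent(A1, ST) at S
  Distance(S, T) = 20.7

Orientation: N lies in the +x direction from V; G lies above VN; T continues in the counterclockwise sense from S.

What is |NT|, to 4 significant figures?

30.61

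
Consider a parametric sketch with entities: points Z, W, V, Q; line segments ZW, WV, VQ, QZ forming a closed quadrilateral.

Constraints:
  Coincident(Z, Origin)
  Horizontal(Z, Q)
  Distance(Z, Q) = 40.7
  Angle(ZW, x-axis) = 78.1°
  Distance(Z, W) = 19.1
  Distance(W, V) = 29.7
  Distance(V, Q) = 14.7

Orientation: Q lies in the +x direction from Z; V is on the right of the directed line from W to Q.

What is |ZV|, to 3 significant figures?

26.1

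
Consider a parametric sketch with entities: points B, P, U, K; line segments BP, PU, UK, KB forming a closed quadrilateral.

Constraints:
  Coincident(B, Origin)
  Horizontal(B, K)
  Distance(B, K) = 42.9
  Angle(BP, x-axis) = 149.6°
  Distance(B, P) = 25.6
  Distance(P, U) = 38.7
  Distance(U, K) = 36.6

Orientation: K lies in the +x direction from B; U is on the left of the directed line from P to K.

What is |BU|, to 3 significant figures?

28.2

B is at the origin; B and K share the same y with |BK| = 42.9 and K in +x, so K = (42.9, 0). BP runs at 149.6° with |BP| = 25.6, so P = (-22.1, 13.0). U is determined by |PU| = 38.7 and |UK| = 36.6 together: it lies at the intersection of circle(P, 38.7) and circle(K, 36.6). With |PK| = 66.3, the foot of the radical line on PK is 34.3 from P and the perpendicular offset is √(38.7² − 34.3²) = 17.9. Taking the left-of-PK solution: U = (15.1, 23.8).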